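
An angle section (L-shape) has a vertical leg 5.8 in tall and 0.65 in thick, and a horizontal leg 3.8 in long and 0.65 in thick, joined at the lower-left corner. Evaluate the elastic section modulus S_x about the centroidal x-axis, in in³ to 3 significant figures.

Decompose the section into non-overlapping parts with the origin at the bottom-left of its bounding rectangle.
Vertical leg: 0.65 × 5.8, A = 3.77 in², y = 2.9 in, Ī = 10.569 in⁴.
Horizontal leg (remainder): 3.15 × 0.65, A = 2.0475 in², y = 0.325 in, Ī = 0.072089 in⁴.
Centroid: ȳ = ΣA·y / ΣA = 1.9937 in.
Transfer each piece to the centroidal x-axis using Ī + A·d² with d = y − 1.9937:
  vertical leg: d = 0.90628 in → contributes +13.665 in⁴
  horizontal leg (remainder): d = -1.6687 in → contributes +5.7736 in⁴
Total I = 19.439 in⁴.
Extreme fibre distance c = 3.8063 in; S = I/c = 5.107 in³.

S_x ≈ 5.11 in³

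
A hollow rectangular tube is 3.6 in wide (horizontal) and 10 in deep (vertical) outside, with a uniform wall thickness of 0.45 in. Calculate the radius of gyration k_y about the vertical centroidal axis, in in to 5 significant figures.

k_y ≈ 1.4476 in

Break the section into simple shapes (no overlaps), measuring from the bottom-left corner of the bounding box.
Outer rectangle: 3.6 × 10, A = 36 in², x = 1.8 in, Ī = 38.88 in⁴.
Inner void (subtracted): 2.7 × 9.1, A = 24.57 in², x = 1.8 in, Ī = 14.92628 in⁴.
By symmetry the centroid is at mid-width, x̄ = 1.8 in.
All pieces are centred on the vertical centroidal axis, so I = ΣĪ (holes subtracted) = 23.95373 in⁴.
Radius of gyration: k = √(I/A) = √(23.95373 / 11.43) = 1.447649 in.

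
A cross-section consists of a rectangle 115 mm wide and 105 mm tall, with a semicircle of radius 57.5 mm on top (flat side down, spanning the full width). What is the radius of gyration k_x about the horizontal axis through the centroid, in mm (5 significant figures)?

k_x ≈ 44.223 mm

Split into non-overlapping primitives; take the origin at the lower-left of the bounding box.
Rectangular body: 115 × 105, A = 12 075 mm², y = 52.5 mm, Ī = 11 093 906 mm⁴.
Semicircular cap: semicircle r = 57.5, A = 5193.445 mm², y = 129.4038 mm, Ī = 1 199 785 mm⁴.
Centroid: ȳ = ΣA·y / ΣA = 75.62863 mm.
Transfer each piece to the horizontal axis through the centroid using Ī + A·d² with d = y − 75.62863:
  rectangular body: d = -23.12863 mm → contributes +17 553 228 mm⁴
  semicircular cap: d = 53.77513 mm → contributes +16 218 006 mm⁴
Total I = 33 771 234 mm⁴.
Radius of gyration: k = √(I/A) = √(33 771 234 / 17268.45) = 44.22286 mm.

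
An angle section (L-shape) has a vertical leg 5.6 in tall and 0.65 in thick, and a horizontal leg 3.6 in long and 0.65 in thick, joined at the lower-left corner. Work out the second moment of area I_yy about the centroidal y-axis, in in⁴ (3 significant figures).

Treat the section as a set of non-overlapping primitives; coordinates are from the bounding-box lower-left.
Vertical leg: 0.65 × 5.6, A = 3.64 in², x = 0.325 in, Ī = 0.12816 in⁴.
Horizontal leg (remainder): 2.95 × 0.65, A = 1.9175 in², x = 2.125 in, Ī = 1.3906 in⁴.
Centroid: x̄ = ΣA·x / ΣA = 0.94605 in.
Transfer each piece to the centroidal y-axis using Ī + A·d² with d = x − 0.94605:
  vertical leg: d = -0.62105 in → contributes +1.5321 in⁴
  horizontal leg (remainder): d = 1.1789 in → contributes +4.0558 in⁴
Total I = 5.5879 in⁴.

I_yy ≈ 5.59 in⁴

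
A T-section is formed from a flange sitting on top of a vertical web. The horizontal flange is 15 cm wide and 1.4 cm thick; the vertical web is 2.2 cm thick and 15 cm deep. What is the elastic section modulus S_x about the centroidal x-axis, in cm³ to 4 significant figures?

Treat the section as a set of non-overlapping primitives; coordinates are from the bounding-box lower-left.
Flange: 15 × 1.4, A = 21 cm², y = 15.7 cm, Ī = 3.43 cm⁴.
Web: 2.2 × 15, A = 33 cm², y = 7.5 cm, Ī = 618.75 cm⁴.
Centroid: ȳ = ΣA·y / ΣA = 10.6889 cm.
Transfer each piece to the centroidal x-axis using Ī + A·d² with d = y − 10.6889:
  flange: d = 5.01111 cm → contributes +530.766 cm⁴
  web: d = -3.18889 cm → contributes +954.327 cm⁴
Total I = 1485.09 cm⁴.
Extreme fibre distance c = 10.6889 cm; S = I/c = 138.938 cm³.

S_x ≈ 138.9 cm³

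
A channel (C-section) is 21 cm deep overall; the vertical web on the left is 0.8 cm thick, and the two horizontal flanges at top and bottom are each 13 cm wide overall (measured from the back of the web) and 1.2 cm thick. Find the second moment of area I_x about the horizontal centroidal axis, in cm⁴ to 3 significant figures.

I_x ≈ 3490 cm⁴

Decompose the section into non-overlapping parts with the origin at the bottom-left of its bounding rectangle.
Web: 0.8 × 21, A = 16.8 cm², y = 10.5 cm, Ī = 617.4 cm⁴.
Top flange (beyond web): 12.2 × 1.2, A = 14.64 cm², y = 20.4 cm, Ī = 1.7568 cm⁴.
Bottom flange (beyond web): 12.2 × 1.2, A = 14.64 cm², y = 0.6 cm, Ī = 1.7568 cm⁴.
By symmetry the centroid is at mid-height, ȳ = 10.5 cm.
Transfer each piece to the horizontal centroidal axis using Ī + A·d² with d = y − 10.5:
  web: d = 0 cm → contributes +617.4 cm⁴
  top flange (beyond web): d = 9.9 cm → contributes +1436.6 cm⁴
  bottom flange (beyond web): d = -9.9 cm → contributes +1436.6 cm⁴
Total I = 3490.6 cm⁴.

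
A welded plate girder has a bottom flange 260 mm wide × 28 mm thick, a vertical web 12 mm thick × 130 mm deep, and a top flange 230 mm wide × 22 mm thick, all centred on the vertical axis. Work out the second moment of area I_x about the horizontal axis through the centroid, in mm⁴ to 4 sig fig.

Treat the section as a set of non-overlapping primitives; coordinates are from the bounding-box lower-left.
Bottom plate: 260 × 28, A = 7 280 mm², y = 14 mm, Ī = 475 627 mm⁴.
Web plate: 12 × 130, A = 1 560 mm², y = 93 mm, Ī = 2 197 000 mm⁴.
Top plate: 230 × 22, A = 5 060 mm², y = 169 mm, Ī = 204 087 mm⁴.
Centroid: ȳ = ΣA·y / ΣA = 79.2906 mm.
Transfer each piece to the horizontal axis through the centroid using Ī + A·d² with d = y − 79.2906:
  bottom plate: d = -65.2906 mm → contributes +31 509 310 mm⁴
  web plate: d = 13.7094 mm → contributes +2 490 196 mm⁴
  top plate: d = 89.7094 mm → contributes +40 925 792 mm⁴
Total I = 74 925 299 mm⁴.

I_x ≈ 7.493 × 10⁷ mm⁴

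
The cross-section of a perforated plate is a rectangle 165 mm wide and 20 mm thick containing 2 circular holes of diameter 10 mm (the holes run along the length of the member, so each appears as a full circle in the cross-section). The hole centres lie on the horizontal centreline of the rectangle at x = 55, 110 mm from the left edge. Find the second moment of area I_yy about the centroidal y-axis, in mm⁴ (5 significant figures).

Break the section into simple shapes (no overlaps), measuring from the bottom-left corner of the bounding box.
Plate: 165 × 20, A = 3 300 mm², x = 82.5 mm, Ī = 7 486 875 mm⁴.
Hole 1 (subtracted): ⌀10, A = 78.53982 mm², x = 55 mm, Ī = 490.8739 mm⁴.
Hole 2 (subtracted): ⌀10, A = 78.53982 mm², x = 110 mm, Ī = 490.8739 mm⁴.
By symmetry the centroid is at mid-width, x̄ = 82.5 mm.
Transfer each piece to the centroidal y-axis using Ī + A·d² with d = x − 82.5:
  plate: d = 0 mm → contributes +7 486 875 mm⁴
  hole 1: d = -27.5 mm → contributes −59886.61 mm⁴
  hole 2: d = 27.5 mm → contributes −59886.61 mm⁴
Total I = 7 367 102 mm⁴.

I_yy ≈ 7.3671 × 10⁶ mm⁴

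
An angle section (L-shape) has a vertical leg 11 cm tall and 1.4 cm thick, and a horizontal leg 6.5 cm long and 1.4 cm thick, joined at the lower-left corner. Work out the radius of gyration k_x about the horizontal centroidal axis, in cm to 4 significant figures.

k_x ≈ 3.454 cm

Decompose the section into non-overlapping parts with the origin at the bottom-left of its bounding rectangle.
Vertical leg: 1.4 × 11, A = 15.4 cm², y = 5.5 cm, Ī = 155.283 cm⁴.
Horizontal leg (remainder): 5.1 × 1.4, A = 7.14 cm², y = 0.7 cm, Ī = 1.1662 cm⁴.
Centroid: ȳ = ΣA·y / ΣA = 3.9795 cm.
Transfer each piece to the horizontal centroidal axis using Ī + A·d² with d = y − 3.9795:
  vertical leg: d = 1.5205 cm → contributes +190.887 cm⁴
  horizontal leg (remainder): d = -3.2795 cm → contributes +77.9579 cm⁴
Total I = 268.845 cm⁴.
Radius of gyration: k = √(I/A) = √(268.845 / 22.54) = 3.45361 cm.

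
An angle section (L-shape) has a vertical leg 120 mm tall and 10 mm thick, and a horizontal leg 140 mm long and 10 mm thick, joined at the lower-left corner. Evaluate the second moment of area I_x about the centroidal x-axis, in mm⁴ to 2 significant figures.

I_x ≈ 3.3 × 10⁶ mm⁴

Decompose the section into non-overlapping parts with the origin at the bottom-left of its bounding rectangle.
Vertical leg: 10 × 120, A = 1 200 mm², y = 60 mm, Ī = 1 440 000 mm⁴.
Horizontal leg (remainder): 130 × 10, A = 1 300 mm², y = 5 mm, Ī = 10 833 mm⁴.
Centroid: ȳ = ΣA·y / ΣA = 31.4 mm.
Transfer each piece to the centroidal x-axis using Ī + A·d² with d = y − 31.4:
  vertical leg: d = 28.6 mm → contributes +2 421 552 mm⁴
  horizontal leg (remainder): d = -26.4 mm → contributes +916 881 mm⁴
Total I = 3 338 433 mm⁴.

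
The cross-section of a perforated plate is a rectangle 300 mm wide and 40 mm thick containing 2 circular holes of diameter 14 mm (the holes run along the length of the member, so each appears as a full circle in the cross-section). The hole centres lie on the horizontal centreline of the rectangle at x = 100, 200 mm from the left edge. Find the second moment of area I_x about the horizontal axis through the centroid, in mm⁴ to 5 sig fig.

Treat the section as a set of non-overlapping primitives; coordinates are from the bounding-box lower-left.
Plate: 300 × 40, A = 12 000 mm², y = 20 mm, Ī = 1 600 000 mm⁴.
Hole 1 (subtracted): ⌀14, A = 153.938 mm², y = 20 mm, Ī = 1885.741 mm⁴.
Hole 2 (subtracted): ⌀14, A = 153.938 mm², y = 20 mm, Ī = 1885.741 mm⁴.
By symmetry the centroid is at mid-height, ȳ = 20 mm.
All pieces are centred on the horizontal axis through the centroid, so I = ΣĪ (holes subtracted) = 1 596 229 mm⁴.

I_x ≈ 1.5962 × 10⁶ mm⁴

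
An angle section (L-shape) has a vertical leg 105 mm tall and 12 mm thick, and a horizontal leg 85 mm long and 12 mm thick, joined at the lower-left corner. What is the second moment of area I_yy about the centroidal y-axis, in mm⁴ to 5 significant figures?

I_yy ≈ 1.3375 × 10⁶ mm⁴

Treat the section as a set of non-overlapping primitives; coordinates are from the bounding-box lower-left.
Vertical leg: 12 × 105, A = 1 260 mm², x = 6 mm, Ī = 15 120 mm⁴.
Horizontal leg (remainder): 73 × 12, A = 876 mm², x = 48.5 mm, Ī = 389 017 mm⁴.
Centroid: x̄ = ΣA·x / ΣA = 23.42978 mm.
Transfer each piece to the centroidal y-axis using Ī + A·d² with d = x − 23.42978:
  vertical leg: d = -17.42978 mm → contributes +397904.3 mm⁴
  horizontal leg (remainder): d = 25.07022 mm → contributes +939597.2 mm⁴
Total I = 1 337 501 mm⁴.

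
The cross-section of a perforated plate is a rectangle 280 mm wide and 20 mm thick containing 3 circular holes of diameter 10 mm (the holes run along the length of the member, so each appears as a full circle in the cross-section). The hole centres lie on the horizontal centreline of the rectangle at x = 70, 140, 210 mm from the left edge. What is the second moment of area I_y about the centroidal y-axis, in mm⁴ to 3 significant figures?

Break the section into simple shapes (no overlaps), measuring from the bottom-left corner of the bounding box.
Plate: 280 × 20, A = 5 600 mm², x = 140 mm, Ī = 36 586 667 mm⁴.
Hole 1 (subtracted): ⌀10, A = 78.54 mm², x = 70 mm, Ī = 490.87 mm⁴.
Hole 2 (subtracted): ⌀10, A = 78.54 mm², x = 140 mm, Ī = 490.87 mm⁴.
Hole 3 (subtracted): ⌀10, A = 78.54 mm², x = 210 mm, Ī = 490.87 mm⁴.
By symmetry the centroid is at mid-width, x̄ = 140 mm.
Transfer each piece to the centroidal y-axis using Ī + A·d² with d = x − 140:
  plate: d = 0 mm → contributes +36 586 667 mm⁴
  hole 1: d = -70 mm → contributes −385 336 mm⁴
  hole 2: d = 0 mm → contributes −490.87 mm⁴
  hole 3: d = 70 mm → contributes −385 336 mm⁴
Total I = 35 815 504 mm⁴.

I_y ≈ 3.58 × 10⁷ mm⁴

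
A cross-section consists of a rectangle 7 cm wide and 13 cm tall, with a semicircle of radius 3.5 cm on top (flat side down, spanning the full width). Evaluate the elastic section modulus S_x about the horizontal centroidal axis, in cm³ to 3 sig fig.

S_x ≈ 269 cm³

Break the section into simple shapes (no overlaps), measuring from the bottom-left corner of the bounding box.
Rectangular body: 7 × 13, A = 91 cm², y = 6.5 cm, Ī = 1281.6 cm⁴.
Semicircular cap: semicircle r = 3.5, A = 19.242 cm², y = 14.485 cm, Ī = 16.47 cm⁴.
Centroid: ȳ = ΣA·y / ΣA = 7.8938 cm.
Transfer each piece to the horizontal centroidal axis using Ī + A·d² with d = y − 7.8938:
  rectangular body: d = -1.3938 cm → contributes +1458.4 cm⁴
  semicircular cap: d = 6.5916 cm → contributes +852.54 cm⁴
Total I = 2310.9 cm⁴.
Extreme fibre distance c = 8.6062 cm; S = I/c = 268.52 cm³.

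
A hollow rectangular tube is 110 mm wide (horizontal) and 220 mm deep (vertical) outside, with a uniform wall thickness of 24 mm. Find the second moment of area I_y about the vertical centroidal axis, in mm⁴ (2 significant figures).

Decompose the section into non-overlapping parts with the origin at the bottom-left of its bounding rectangle.
Outer rectangle: 110 × 220, A = 24 200 mm², x = 55 mm, Ī = 24 401 667 mm⁴.
Inner void (subtracted): 62 × 172, A = 10 664 mm², x = 55 mm, Ī = 3 416 035 mm⁴.
By symmetry the centroid is at mid-width, x̄ = 55 mm.
All pieces are centred on the vertical centroidal axis, so I = ΣĪ (holes subtracted) = 20 985 632 mm⁴.

I_y ≈ 2.1 × 10⁷ mm⁴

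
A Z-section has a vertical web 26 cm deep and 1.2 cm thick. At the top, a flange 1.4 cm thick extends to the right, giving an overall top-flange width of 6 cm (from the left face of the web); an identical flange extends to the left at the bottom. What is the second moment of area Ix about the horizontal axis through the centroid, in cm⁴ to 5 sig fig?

Split into non-overlapping primitives; take the origin at the lower-left of the bounding box.
Web: 1.2 × 26, A = 31.2 cm², y = 13 cm, Ī = 1757.6 cm⁴.
Top flange (beyond web): 4.8 × 1.4, A = 6.72 cm², y = 25.3 cm, Ī = 1.0976 cm⁴.
Bottom flange (beyond web): 4.8 × 1.4, A = 6.72 cm², y = 0.7 cm, Ī = 1.0976 cm⁴.
Centroid: ȳ = ΣA·y / ΣA = 13 cm.
Transfer each piece to the horizontal axis through the centroid using Ī + A·d² with d = y − 13:
  web: d = 0 cm → contributes +1757.6 cm⁴
  top flange (beyond web): d = 12.3 cm → contributes +1017.766 cm⁴
  bottom flange (beyond web): d = -12.3 cm → contributes +1017.766 cm⁴
Total I = 3793.133 cm⁴.

Ix ≈ 3793.1 cm⁴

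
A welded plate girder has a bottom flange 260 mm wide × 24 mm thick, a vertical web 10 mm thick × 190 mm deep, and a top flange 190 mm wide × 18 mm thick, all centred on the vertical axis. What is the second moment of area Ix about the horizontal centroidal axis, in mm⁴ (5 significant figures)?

Split into non-overlapping primitives; take the origin at the lower-left of the bounding box.
Bottom plate: 260 × 24, A = 6 240 mm², y = 12 mm, Ī = 299 520 mm⁴.
Web plate: 10 × 190, A = 1 900 mm², y = 119 mm, Ī = 5 715 833 mm⁴.
Top plate: 190 × 18, A = 3 420 mm², y = 223 mm, Ī = 92 340 mm⁴.
Centroid: ȳ = ΣA·y / ΣA = 92.01038 mm.
Transfer each piece to the horizontal centroidal axis using Ī + A·d² with d = y − 92.01038:
  bottom plate: d = -80.01038 mm → contributes +40 245 885 mm⁴
  web plate: d = 26.98962 mm → contributes +7 099 868 mm⁴
  top plate: d = 130.9896 mm → contributes +58 773 659 mm⁴
Total I = 106 119 412 mm⁴.

Ix ≈ 1.0612 × 10⁸ mm⁴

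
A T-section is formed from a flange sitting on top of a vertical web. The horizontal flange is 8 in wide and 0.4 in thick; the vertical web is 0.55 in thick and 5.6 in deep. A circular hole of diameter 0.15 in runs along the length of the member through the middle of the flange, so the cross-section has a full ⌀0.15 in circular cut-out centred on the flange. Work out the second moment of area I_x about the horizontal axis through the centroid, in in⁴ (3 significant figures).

I_x ≈ 22.2 in⁴

Decompose the section into non-overlapping parts with the origin at the bottom-left of its bounding rectangle.
Flange: 8 × 0.4, A = 3.2 in², y = 5.8 in, Ī = 0.042667 in⁴.
Web: 0.55 × 5.6, A = 3.08 in², y = 2.8 in, Ī = 8.0491 in⁴.
Hole (subtracted): ⌀0.15, A = 0.017671 in², y = 5.8 in, Ī = 0.00002485 in⁴.
Centroid: ȳ = ΣA·y / ΣA = 4.3245 in.
Transfer each piece to the horizontal axis through the centroid using Ī + A·d² with d = y − 4.3245:
  flange: d = 1.4755 in → contributes +7.0093 in⁴
  web: d = -1.5245 in → contributes +15.207 in⁴
  hole: d = 1.4755 in → contributes −0.038497 in⁴
Total I = 22.178 in⁴.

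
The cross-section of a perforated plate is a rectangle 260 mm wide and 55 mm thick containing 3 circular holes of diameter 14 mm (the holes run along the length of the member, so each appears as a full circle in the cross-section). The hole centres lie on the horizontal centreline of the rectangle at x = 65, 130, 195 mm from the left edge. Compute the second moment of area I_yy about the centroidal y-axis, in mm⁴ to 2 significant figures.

I_yy ≈ 7.9 × 10⁷ mm⁴

Treat the section as a set of non-overlapping primitives; coordinates are from the bounding-box lower-left.
Plate: 260 × 55, A = 14 300 mm², x = 130 mm, Ī = 80 556 667 mm⁴.
Hole 1 (subtracted): ⌀14, A = 153.9 mm², x = 65 mm, Ī = 1 886 mm⁴.
Hole 2 (subtracted): ⌀14, A = 153.9 mm², x = 130 mm, Ī = 1 886 mm⁴.
Hole 3 (subtracted): ⌀14, A = 153.9 mm², x = 195 mm, Ī = 1 886 mm⁴.
By symmetry the centroid is at mid-width, x̄ = 130 mm.
Transfer each piece to the centroidal y-axis using Ī + A·d² with d = x − 130:
  plate: d = 0 mm → contributes +80 556 667 mm⁴
  hole 1: d = -65 mm → contributes −652 274 mm⁴
  hole 2: d = 0 mm → contributes −1 886 mm⁴
  hole 3: d = 65 mm → contributes −652 274 mm⁴
Total I = 79 250 233 mm⁴.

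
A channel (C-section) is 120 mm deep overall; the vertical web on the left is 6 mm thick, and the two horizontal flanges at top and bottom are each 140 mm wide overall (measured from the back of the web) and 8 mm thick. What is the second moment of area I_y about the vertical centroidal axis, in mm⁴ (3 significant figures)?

Decompose the section into non-overlapping parts with the origin at the bottom-left of its bounding rectangle.
Web: 6 × 120, A = 720 mm², x = 3 mm, Ī = 2 160 mm⁴.
Top flange (beyond web): 134 × 8, A = 1 072 mm², x = 73 mm, Ī = 1 604 069 mm⁴.
Bottom flange (beyond web): 134 × 8, A = 1 072 mm², x = 73 mm, Ī = 1 604 069 mm⁴.
Centroid: x̄ = ΣA·x / ΣA = 55.402 mm.
Transfer each piece to the vertical centroidal axis using Ī + A·d² with d = x − 55.402:
  web: d = -52.402 mm → contributes +1 979 276 mm⁴
  top flange (beyond web): d = 17.598 mm → contributes +1 936 048 mm⁴
  bottom flange (beyond web): d = 17.598 mm → contributes +1 936 048 mm⁴
Total I = 5 851 371 mm⁴.

I_y ≈ 5.85 × 10⁶ mm⁴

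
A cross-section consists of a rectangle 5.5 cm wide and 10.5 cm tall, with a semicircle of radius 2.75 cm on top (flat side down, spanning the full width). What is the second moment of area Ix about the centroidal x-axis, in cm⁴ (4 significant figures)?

Decompose the section into non-overlapping parts with the origin at the bottom-left of its bounding rectangle.
Rectangular body: 5.5 × 10.5, A = 57.75 cm², y = 5.25 cm, Ī = 530.578 cm⁴.
Semicircular cap: semicircle r = 2.75, A = 11.8791 cm², y = 11.6671 cm, Ī = 6.27715 cm⁴.
Centroid: ȳ = ΣA·y / ΣA = 6.3448 cm.
Transfer each piece to the centroidal x-axis using Ī + A·d² with d = y − 6.3448:
  rectangular body: d = -1.0948 cm → contributes +599.797 cm⁴
  semicircular cap: d = 5.32233 cm → contributes +342.781 cm⁴
Total I = 942.577 cm⁴.

Ix ≈ 942.6 cm⁴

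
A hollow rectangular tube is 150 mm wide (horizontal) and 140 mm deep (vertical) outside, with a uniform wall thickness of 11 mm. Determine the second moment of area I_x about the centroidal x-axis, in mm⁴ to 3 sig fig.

I_x ≈ 1.68 × 10⁷ mm⁴

Decompose the section into non-overlapping parts with the origin at the bottom-left of its bounding rectangle.
Outer rectangle: 150 × 140, A = 21 000 mm², y = 70 mm, Ī = 34 300 000 mm⁴.
Inner void (subtracted): 128 × 118, A = 15 104 mm², y = 70 mm, Ī = 17 525 675 mm⁴.
By symmetry the centroid is at mid-height, ȳ = 70 mm.
All pieces are centred on the centroidal x-axis, so I = ΣĪ (holes subtracted) = 16 774 325 mm⁴.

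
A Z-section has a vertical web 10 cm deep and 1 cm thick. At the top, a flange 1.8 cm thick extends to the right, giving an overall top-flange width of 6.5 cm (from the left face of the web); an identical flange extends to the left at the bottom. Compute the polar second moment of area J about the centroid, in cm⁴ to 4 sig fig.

J ≈ 681.4 cm⁴

Decompose the section into non-overlapping parts with the origin at the bottom-left of its bounding rectangle.
Web: 1 × 10, A = 10 cm², y = 5 cm, Ī = 83.3333 cm⁴.
Top flange (beyond web): 5.5 × 1.8, A = 9.9 cm², y = 9.1 cm, Ī = 2.673 cm⁴.
Bottom flange (beyond web): 5.5 × 1.8, A = 9.9 cm², y = 0.9 cm, Ī = 2.673 cm⁴.
Centroid: ȳ = ΣA·y / ΣA = 5 cm.
Transfer each piece to the centroidal x-axis using Ī + A·d² with d = y − 5:
  web: d = 0 cm → contributes +83.3333 cm⁴
  top flange (beyond web): d = 4.1 cm → contributes +169.092 cm⁴
  bottom flange (beyond web): d = -4.1 cm → contributes +169.092 cm⁴
Total I = 421.517 cm⁴.
For the y-axis: x̄ = 6 cm.
Repeating about the centroidal y-axis gives I_y = 259.883 cm⁴.
Polar second moment: J = I_x + I_y = 681.401 cm⁴.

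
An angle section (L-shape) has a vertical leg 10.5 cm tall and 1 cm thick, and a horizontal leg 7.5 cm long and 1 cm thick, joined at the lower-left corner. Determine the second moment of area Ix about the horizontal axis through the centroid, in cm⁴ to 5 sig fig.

Decompose the section into non-overlapping parts with the origin at the bottom-left of its bounding rectangle.
Vertical leg: 1 × 10.5, A = 10.5 cm², y = 5.25 cm, Ī = 96.46875 cm⁴.
Horizontal leg (remainder): 6.5 × 1, A = 6.5 cm², y = 0.5 cm, Ī = 0.5416667 cm⁴.
Centroid: ȳ = ΣA·y / ΣA = 3.433824 cm.
Transfer each piece to the horizontal axis through the centroid using Ī + A·d² with d = y − 3.433824:
  vertical leg: d = 1.816176 cm → contributes +131.103 cm⁴
  horizontal leg (remainder): d = -2.933824 cm → contributes +56.48925 cm⁴
Total I = 187.5922 cm⁴.

Ix ≈ 187.59 cm⁴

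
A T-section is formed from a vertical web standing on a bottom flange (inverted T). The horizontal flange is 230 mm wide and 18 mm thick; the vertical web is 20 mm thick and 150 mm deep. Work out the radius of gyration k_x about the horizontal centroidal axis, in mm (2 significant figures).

Decompose the section into non-overlapping parts with the origin at the bottom-left of its bounding rectangle.
Flange: 230 × 18, A = 4 140 mm², y = 9 mm, Ī = 111 780 mm⁴.
Web: 20 × 150, A = 3 000 mm², y = 93 mm, Ī = 5 625 000 mm⁴.
Centroid: ȳ = ΣA·y / ΣA = 44.29 mm.
Transfer each piece to the horizontal centroidal axis using Ī + A·d² with d = y − 44.29:
  flange: d = -35.29 mm → contributes +5 268 873 mm⁴
  web: d = 48.71 mm → contributes +12 741 789 mm⁴
Total I = 18 010 662 mm⁴.
Radius of gyration: k = √(I/A) = √(18 010 662 / 7 140) = 50.22 mm.

k_x ≈ 50 mm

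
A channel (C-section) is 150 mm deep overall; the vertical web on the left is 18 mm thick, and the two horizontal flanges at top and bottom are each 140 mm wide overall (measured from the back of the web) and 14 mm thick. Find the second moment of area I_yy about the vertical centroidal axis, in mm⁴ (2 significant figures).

I_yy ≈ 1.2 × 10⁷ mm⁴

Break the section into simple shapes (no overlaps), measuring from the bottom-left corner of the bounding box.
Web: 18 × 150, A = 2 700 mm², x = 9 mm, Ī = 72 900 mm⁴.
Top flange (beyond web): 122 × 14, A = 1 708 mm², x = 79 mm, Ī = 2 118 489 mm⁴.
Bottom flange (beyond web): 122 × 14, A = 1 708 mm², x = 79 mm, Ī = 2 118 489 mm⁴.
Centroid: x̄ = ΣA·x / ΣA = 48.1 mm.
Transfer each piece to the vertical centroidal axis using Ī + A·d² with d = x − 48.1:
  web: d = -39.1 mm → contributes +4 200 148 mm⁴
  top flange (beyond web): d = 30.9 mm → contributes +3 749 574 mm⁴
  bottom flange (beyond web): d = 30.9 mm → contributes +3 749 574 mm⁴
Total I = 11 699 297 mm⁴.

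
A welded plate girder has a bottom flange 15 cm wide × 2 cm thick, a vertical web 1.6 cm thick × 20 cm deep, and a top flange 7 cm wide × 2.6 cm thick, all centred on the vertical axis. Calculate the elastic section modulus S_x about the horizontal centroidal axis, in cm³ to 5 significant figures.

S_x ≈ 483.95 cm³

Split into non-overlapping primitives; take the origin at the lower-left of the bounding box.
Bottom plate: 15 × 2, A = 30 cm², y = 1 cm, Ī = 10 cm⁴.
Web plate: 1.6 × 20, A = 32 cm², y = 12 cm, Ī = 1066.667 cm⁴.
Top plate: 7 × 2.6, A = 18.2 cm², y = 23.3 cm, Ī = 10.25267 cm⁴.
Centroid: ȳ = ΣA·y / ΣA = 10.44963 cm.
Transfer each piece to the horizontal centroidal axis using Ī + A·d² with d = y − 10.44963:
  bottom plate: d = -9.449626 cm → contributes +2688.863 cm⁴
  web plate: d = 1.550374 cm → contributes +1143.584 cm⁴
  top plate: d = 12.85037 cm → contributes +3015.657 cm⁴
Total I = 6848.104 cm⁴.
Extreme fibre distance c = 14.15037 cm; S = I/c = 483.9521 cm³.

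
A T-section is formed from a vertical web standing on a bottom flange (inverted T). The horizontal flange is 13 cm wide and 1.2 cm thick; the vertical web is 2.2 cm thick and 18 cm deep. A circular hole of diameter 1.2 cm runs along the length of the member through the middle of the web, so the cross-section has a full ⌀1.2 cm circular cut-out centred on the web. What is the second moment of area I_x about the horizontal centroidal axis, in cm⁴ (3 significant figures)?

Split into non-overlapping primitives; take the origin at the lower-left of the bounding box.
Flange: 13 × 1.2, A = 15.6 cm², y = 0.6 cm, Ī = 1.872 cm⁴.
Web: 2.2 × 18, A = 39.6 cm², y = 10.2 cm, Ī = 1069.2 cm⁴.
Hole (subtracted): ⌀1.2, A = 1.131 cm², y = 10.2 cm, Ī = 0.10179 cm⁴.
Centroid: ȳ = ΣA·y / ΣA = 7.4302 cm.
Transfer each piece to the horizontal centroidal axis using Ī + A·d² with d = y − 7.4302:
  flange: d = -6.8302 cm → contributes +729.64 cm⁴
  web: d = 2.7698 cm → contributes +1 373 cm⁴
  hole: d = 2.7698 cm → contributes −8.7783 cm⁴
Total I = 2093.9 cm⁴.

I_x ≈ 2090 cm⁴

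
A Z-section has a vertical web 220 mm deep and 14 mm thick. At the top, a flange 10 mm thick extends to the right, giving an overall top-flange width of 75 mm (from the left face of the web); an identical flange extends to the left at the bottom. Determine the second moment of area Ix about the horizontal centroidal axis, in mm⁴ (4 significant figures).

Treat the section as a set of non-overlapping primitives; coordinates are from the bounding-box lower-left.
Web: 14 × 220, A = 3 080 mm², y = 110 mm, Ī = 12 422 667 mm⁴.
Top flange (beyond web): 61 × 10, A = 610 mm², y = 215 mm, Ī = 5083.33 mm⁴.
Bottom flange (beyond web): 61 × 10, A = 610 mm², y = 5 mm, Ī = 5083.33 mm⁴.
Centroid: ȳ = ΣA·y / ΣA = 110 mm.
Transfer each piece to the horizontal centroidal axis using Ī + A·d² with d = y − 110:
  web: d = 0 mm → contributes +12 422 667 mm⁴
  top flange (beyond web): d = 105 mm → contributes +6 730 333 mm⁴
  bottom flange (beyond web): d = -105 mm → contributes +6 730 333 mm⁴
Total I = 25 883 333 mm⁴.

Ix ≈ 2.588 × 10⁷ mm⁴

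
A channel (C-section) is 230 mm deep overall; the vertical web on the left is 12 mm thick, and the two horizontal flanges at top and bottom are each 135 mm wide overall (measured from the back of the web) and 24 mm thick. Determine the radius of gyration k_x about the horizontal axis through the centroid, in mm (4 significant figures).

Break the section into simple shapes (no overlaps), measuring from the bottom-left corner of the bounding box.
Web: 12 × 230, A = 2 760 mm², y = 115 mm, Ī = 12 167 000 mm⁴.
Top flange (beyond web): 123 × 24, A = 2 952 mm², y = 218 mm, Ī = 141 696 mm⁴.
Bottom flange (beyond web): 123 × 24, A = 2 952 mm², y = 12 mm, Ī = 141 696 mm⁴.
By symmetry the centroid is at mid-height, ȳ = 115 mm.
Transfer each piece to the horizontal axis through the centroid using Ī + A·d² with d = y − 115:
  web: d = 0 mm → contributes +12 167 000 mm⁴
  top flange (beyond web): d = 103 mm → contributes +31 459 464 mm⁴
  bottom flange (beyond web): d = -103 mm → contributes +31 459 464 mm⁴
Total I = 75 085 928 mm⁴.
Radius of gyration: k = √(I/A) = √(75 085 928 / 8 664) = 93.0936 mm.

k_x ≈ 93.09 mm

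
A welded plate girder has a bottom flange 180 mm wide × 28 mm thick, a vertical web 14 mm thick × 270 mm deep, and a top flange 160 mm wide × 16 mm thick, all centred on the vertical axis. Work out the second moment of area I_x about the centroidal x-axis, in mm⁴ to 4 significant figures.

Break the section into simple shapes (no overlaps), measuring from the bottom-left corner of the bounding box.
Bottom plate: 180 × 28, A = 5 040 mm², y = 14 mm, Ī = 329 280 mm⁴.
Web plate: 14 × 270, A = 3 780 mm², y = 163 mm, Ī = 22 963 500 mm⁴.
Top plate: 160 × 16, A = 2 560 mm², y = 306 mm, Ī = 54613.3 mm⁴.
Centroid: ȳ = ΣA·y / ΣA = 129.179 mm.
Transfer each piece to the centroidal x-axis using Ī + A·d² with d = y − 129.179:
  bottom plate: d = -115.179 mm → contributes +67 191 242 mm⁴
  web plate: d = 33.8207 mm → contributes +27 287 224 mm⁴
  top plate: d = 176.821 mm → contributes +80 094 481 mm⁴
Total I = 174 572 948 mm⁴.

I_x ≈ 1.746 × 10⁸ mm⁴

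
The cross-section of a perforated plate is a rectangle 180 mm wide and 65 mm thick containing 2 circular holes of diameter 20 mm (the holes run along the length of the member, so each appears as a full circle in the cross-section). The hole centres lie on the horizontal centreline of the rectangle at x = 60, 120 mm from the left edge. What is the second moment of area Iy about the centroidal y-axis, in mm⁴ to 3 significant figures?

Split into non-overlapping primitives; take the origin at the lower-left of the bounding box.
Plate: 180 × 65, A = 11 700 mm², x = 90 mm, Ī = 31 590 000 mm⁴.
Hole 1 (subtracted): ⌀20, A = 314.16 mm², x = 60 mm, Ī = 7 854 mm⁴.
Hole 2 (subtracted): ⌀20, A = 314.16 mm², x = 120 mm, Ī = 7 854 mm⁴.
By symmetry the centroid is at mid-width, x̄ = 90 mm.
Transfer each piece to the centroidal y-axis using Ī + A·d² with d = x − 90:
  plate: d = 0 mm → contributes +31 590 000 mm⁴
  hole 1: d = -30 mm → contributes −290 597 mm⁴
  hole 2: d = 30 mm → contributes −290 597 mm⁴
Total I = 31 008 805 mm⁴.

Iy ≈ 3.10 × 10⁷ mm⁴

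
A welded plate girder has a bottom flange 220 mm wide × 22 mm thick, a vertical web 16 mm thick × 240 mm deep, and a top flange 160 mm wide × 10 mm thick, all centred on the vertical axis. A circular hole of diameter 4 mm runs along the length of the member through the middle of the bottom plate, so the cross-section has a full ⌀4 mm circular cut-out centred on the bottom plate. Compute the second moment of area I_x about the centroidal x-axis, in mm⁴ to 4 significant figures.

Break the section into simple shapes (no overlaps), measuring from the bottom-left corner of the bounding box.
Bottom plate: 220 × 22, A = 4 840 mm², y = 11 mm, Ī = 195 213 mm⁴.
Web plate: 16 × 240, A = 3 840 mm², y = 142 mm, Ī = 18 432 000 mm⁴.
Top plate: 160 × 10, A = 1 600 mm², y = 267 mm, Ī = 13333.3 mm⁴.
Hole (subtracted): ⌀4, A = 12.5664 mm², y = 11 mm, Ī = 12.5664 mm⁴.
Centroid: ȳ = ΣA·y / ΣA = 99.8869 mm.
Transfer each piece to the centroidal x-axis using Ī + A·d² with d = y − 99.8869:
  bottom plate: d = -88.8869 mm → contributes +38 435 448 mm⁴
  web plate: d = 42.1131 mm → contributes +25 242 302 mm⁴
  top plate: d = 167.113 mm → contributes +44 696 212 mm⁴
  hole: d = -88.8869 mm → contributes −99297.9 mm⁴
Total I = 108 274 664 mm⁴.

I_x ≈ 1.083 × 10⁸ mm⁴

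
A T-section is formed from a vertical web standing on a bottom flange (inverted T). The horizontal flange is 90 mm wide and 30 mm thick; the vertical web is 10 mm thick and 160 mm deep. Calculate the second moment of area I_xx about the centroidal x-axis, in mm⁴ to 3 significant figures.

I_xx ≈ 1.27 × 10⁷ mm⁴

Treat the section as a set of non-overlapping primitives; coordinates are from the bounding-box lower-left.
Flange: 90 × 30, A = 2 700 mm², y = 15 mm, Ī = 202 500 mm⁴.
Web: 10 × 160, A = 1 600 mm², y = 110 mm, Ī = 3 413 333 mm⁴.
Centroid: ȳ = ΣA·y / ΣA = 50.349 mm.
Transfer each piece to the centroidal x-axis using Ī + A·d² with d = y − 50.349:
  flange: d = -35.349 mm → contributes +3 576 259 mm⁴
  web: d = 59.651 mm → contributes +9 106 551 mm⁴
Total I = 12 682 810 mm⁴.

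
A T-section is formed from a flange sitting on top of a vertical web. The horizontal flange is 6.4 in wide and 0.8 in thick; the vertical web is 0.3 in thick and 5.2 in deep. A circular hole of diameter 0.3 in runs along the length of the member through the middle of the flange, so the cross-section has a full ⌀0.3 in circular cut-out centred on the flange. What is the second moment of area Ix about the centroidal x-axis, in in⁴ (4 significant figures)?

Treat the section as a set of non-overlapping primitives; coordinates are from the bounding-box lower-left.
Flange: 6.4 × 0.8, A = 5.12 in², y = 5.6 in, Ī = 0.273067 in⁴.
Web: 0.3 × 5.2, A = 1.56 in², y = 2.6 in, Ī = 3.5152 in⁴.
Hole (subtracted): ⌀0.3, A = 0.0706858 in², y = 5.6 in, Ī = 0.000397608 in⁴.
Centroid: ȳ = ΣA·y / ΣA = 4.89191 in.
Transfer each piece to the centroidal x-axis using Ī + A·d² with d = y − 4.89191:
  flange: d = 0.708092 in → contributes +2.8402 in⁴
  web: d = -2.29191 in → contributes +11.7096 in⁴
  hole: d = 0.708092 in → contributes −0.035839 in⁴
Total I = 14.514 in⁴.

Ix ≈ 14.51 in⁴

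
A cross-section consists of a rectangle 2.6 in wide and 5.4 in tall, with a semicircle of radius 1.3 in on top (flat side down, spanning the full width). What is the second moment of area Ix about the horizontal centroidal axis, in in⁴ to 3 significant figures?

Decompose the section into non-overlapping parts with the origin at the bottom-left of its bounding rectangle.
Rectangular body: 2.6 × 5.4, A = 14.04 in², y = 2.7 in, Ī = 34.117 in⁴.
Semicircular cap: semicircle r = 1.3, A = 2.6546 in², y = 5.9517 in, Ī = 0.31348 in⁴.
Centroid: ȳ = ΣA·y / ΣA = 3.2171 in.
Transfer each piece to the horizontal centroidal axis using Ī + A·d² with d = y − 3.2171:
  rectangular body: d = -0.51706 in → contributes +37.871 in⁴
  semicircular cap: d = 2.7347 in → contributes +20.166 in⁴
Total I = 58.037 in⁴.

Ix ≈ 58.0 in⁴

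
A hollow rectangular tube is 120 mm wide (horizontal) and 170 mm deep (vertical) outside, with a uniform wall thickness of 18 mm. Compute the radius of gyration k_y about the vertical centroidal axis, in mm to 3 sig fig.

k_y ≈ 44.2 mm

Decompose the section into non-overlapping parts with the origin at the bottom-left of its bounding rectangle.
Outer rectangle: 120 × 170, A = 20 400 mm², x = 60 mm, Ī = 24 480 000 mm⁴.
Inner void (subtracted): 84 × 134, A = 11 256 mm², x = 60 mm, Ī = 6 618 528 mm⁴.
By symmetry the centroid is at mid-width, x̄ = 60 mm.
All pieces are centred on the vertical centroidal axis, so I = ΣĪ (holes subtracted) = 17 861 472 mm⁴.
Radius of gyration: k = √(I/A) = √(17 861 472 / 9 144) = 44.197 mm.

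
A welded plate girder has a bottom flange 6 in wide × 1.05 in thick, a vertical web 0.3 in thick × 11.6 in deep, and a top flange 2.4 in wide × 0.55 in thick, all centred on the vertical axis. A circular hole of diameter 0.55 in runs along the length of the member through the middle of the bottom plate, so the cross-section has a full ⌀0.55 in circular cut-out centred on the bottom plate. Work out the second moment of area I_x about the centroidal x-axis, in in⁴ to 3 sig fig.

Treat the section as a set of non-overlapping primitives; coordinates are from the bounding-box lower-left.
Bottom plate: 6 × 1.05, A = 6.3 in², y = 0.525 in, Ī = 0.57881 in⁴.
Web plate: 0.3 × 11.6, A = 3.48 in², y = 6.85 in, Ī = 39.022 in⁴.
Top plate: 2.4 × 0.55, A = 1.32 in², y = 12.925 in, Ī = 0.033275 in⁴.
Hole (subtracted): ⌀0.55, A = 0.23758 in², y = 0.525 in, Ī = 0.0044918 in⁴.
Centroid: ȳ = ΣA·y / ΣA = 4.0582 in.
Transfer each piece to the centroidal x-axis using Ī + A·d² with d = y − 4.0582:
  bottom plate: d = -3.5332 in → contributes +79.224 in⁴
  web plate: d = 2.7918 in → contributes +66.146 in⁴
  top plate: d = 8.8668 in → contributes +103.81 in⁴
  hole: d = -3.5332 in → contributes −2.9703 in⁴
Total I = 246.21 in⁴.

I_x ≈ 246 in⁴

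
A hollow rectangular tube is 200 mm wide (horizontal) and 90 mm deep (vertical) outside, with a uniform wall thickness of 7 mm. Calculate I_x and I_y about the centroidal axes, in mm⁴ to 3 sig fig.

I_x ≈ 5.35 × 10⁶ mm⁴, I_y ≈ 1.92 × 10⁷ mm⁴

Treat the section as a set of non-overlapping primitives; coordinates are from the bounding-box lower-left.
Outer rectangle: 200 × 90, A = 18 000 mm², y = 45 mm, Ī = 12 150 000 mm⁴.
Inner void (subtracted): 186 × 76, A = 14 136 mm², y = 45 mm, Ī = 6 804 128 mm⁴.
By symmetry the centroid is at mid-height, ȳ = 45 mm.
All pieces are centred on the centroidal x-axis, so I = ΣĪ (holes subtracted) = 5 345 872 mm⁴.
Repeating about the centroidal y-axis gives I_y = 19 245 912 mm⁴.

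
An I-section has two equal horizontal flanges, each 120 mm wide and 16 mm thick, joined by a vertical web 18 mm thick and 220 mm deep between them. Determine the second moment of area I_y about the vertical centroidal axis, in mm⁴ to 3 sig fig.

I_y ≈ 4.71 × 10⁶ mm⁴

Treat the section as a set of non-overlapping primitives; coordinates are from the bounding-box lower-left.
Bottom flange: 120 × 16, A = 1 920 mm², x = 60 mm, Ī = 2 304 000 mm⁴.
Web: 18 × 220, A = 3 960 mm², x = 60 mm, Ī = 106 920 mm⁴.
Top flange: 120 × 16, A = 1 920 mm², x = 60 mm, Ī = 2 304 000 mm⁴.
By symmetry the centroid is at mid-width, x̄ = 60 mm.
All pieces are centred on the vertical centroidal axis, so I = ΣĪ = 4 714 920 mm⁴.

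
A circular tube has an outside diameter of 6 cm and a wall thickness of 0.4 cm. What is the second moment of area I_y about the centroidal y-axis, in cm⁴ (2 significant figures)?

I_y ≈ 28 cm⁴

Break the section into simple shapes (no overlaps), measuring from the bottom-left corner of the bounding box.
Outer circle: ⌀6, A = 28.27 cm², x = 3 cm, Ī = 63.62 cm⁴.
Bore (subtracted): ⌀5.2, A = 21.24 cm², x = 3 cm, Ī = 35.89 cm⁴.
By symmetry the centroid is at mid-width, x̄ = 3 cm.
All pieces are centred on the centroidal y-axis, so I = ΣĪ (holes subtracted) = 27.73 cm⁴.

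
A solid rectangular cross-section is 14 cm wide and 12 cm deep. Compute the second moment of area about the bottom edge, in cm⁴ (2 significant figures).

The section: 14 × 12, A = 168 cm², y = 6 cm, Ī = 2 016 cm⁴.
Transfer it to a horizontal axis along the bottom face using Ī + A·d² with d = y − 0:
  the section: d = 6 cm → contributes +8 064 cm⁴
Total I = 8 064 cm⁴.

I_base ≈ 8100 cm⁴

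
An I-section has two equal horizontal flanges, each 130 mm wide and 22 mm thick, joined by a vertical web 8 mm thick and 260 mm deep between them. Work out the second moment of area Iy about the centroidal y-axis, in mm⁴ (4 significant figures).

Split into non-overlapping primitives; take the origin at the lower-left of the bounding box.
Bottom flange: 130 × 22, A = 2 860 mm², x = 65 mm, Ī = 4 027 833 mm⁴.
Web: 8 × 260, A = 2 080 mm², x = 65 mm, Ī = 11093.3 mm⁴.
Top flange: 130 × 22, A = 2 860 mm², x = 65 mm, Ī = 4 027 833 mm⁴.
By symmetry the centroid is at mid-width, x̄ = 65 mm.
All pieces are centred on the centroidal y-axis, so I = ΣĪ = 8 066 760 mm⁴.

Iy ≈ 8.067 × 10⁶ mm⁴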